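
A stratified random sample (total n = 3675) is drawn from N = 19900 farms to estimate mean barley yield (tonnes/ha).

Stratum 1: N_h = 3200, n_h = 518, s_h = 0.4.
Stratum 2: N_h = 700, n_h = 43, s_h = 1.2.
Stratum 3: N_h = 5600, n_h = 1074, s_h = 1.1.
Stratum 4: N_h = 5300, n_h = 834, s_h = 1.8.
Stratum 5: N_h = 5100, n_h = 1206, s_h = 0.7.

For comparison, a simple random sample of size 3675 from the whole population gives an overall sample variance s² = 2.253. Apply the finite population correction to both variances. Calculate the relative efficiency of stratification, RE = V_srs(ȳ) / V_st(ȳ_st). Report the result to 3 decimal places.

V̂(ȳ_st) = Σ W_h² (1 − n_h/N_h) s_h²/n_h, with W_h = N_h/N and N = 19900:
  stratum 1: (3200/19900)²·(1 − 518/3200)·0.4²/518 = 6.69411e-06
  stratum 2: (700/19900)²·(1 − 43/700)·1.2²/43 = 3.88912e-05
  stratum 3: (5600/19900)²·(1 − 1074/5600)·1.1²/1074 = 7.2107e-05
  stratum 4: (5300/19900)²·(1 − 834/5300)·1.8²/834 = 0.000232203
  stratum 5: (5100/19900)²·(1 − 1206/5100)·0.7²/1206 = 2.03755e-05
V_st = 0.000370271
V_srs = (1 − 3675/19900)·2.253/3675 = 0.000499845
Relative efficiency = V_srs / V_st = 0.000499845/0.000370271 = 1.3499

RE ≈ 1.350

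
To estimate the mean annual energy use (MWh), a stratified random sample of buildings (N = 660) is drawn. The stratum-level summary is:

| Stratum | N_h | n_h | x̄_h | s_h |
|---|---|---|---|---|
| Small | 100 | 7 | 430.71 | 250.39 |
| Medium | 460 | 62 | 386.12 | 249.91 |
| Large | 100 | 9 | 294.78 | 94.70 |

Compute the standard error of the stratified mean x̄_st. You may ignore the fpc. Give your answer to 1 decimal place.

V̂(x̄_st) = Σ W_h² s_h²/n_h, with W_h = N_h/N and N = 660:
  stratum Small: (100/660)²·250.39²/7 = 205.612
  stratum Medium: (460/660)²·249.91²/62 = 489.332
  stratum Large: (100/660)²·94.70²/9 = 22.8754
V̂(x̄_st) = 717.819
SE(x̄_st) = √717.819 = 26.7921

SE(x̄_st) ≈ 26.8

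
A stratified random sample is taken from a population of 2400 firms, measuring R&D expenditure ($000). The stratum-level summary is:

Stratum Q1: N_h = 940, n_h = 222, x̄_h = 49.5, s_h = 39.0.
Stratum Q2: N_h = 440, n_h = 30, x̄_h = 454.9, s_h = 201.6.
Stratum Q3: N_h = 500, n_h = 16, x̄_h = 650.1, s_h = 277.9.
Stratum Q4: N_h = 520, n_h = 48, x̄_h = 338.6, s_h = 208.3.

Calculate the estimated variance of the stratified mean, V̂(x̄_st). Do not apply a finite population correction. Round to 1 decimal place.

V̂(x̄_st) ≈ 298.5

V̂(x̄_st) = Σ W_h² s_h²/n_h, with W_h = N_h/N and N = 2400:
  stratum Q1: (940/2400)²·39.0²/222 = 1.05102
  stratum Q2: (440/2400)²·201.6²/30 = 45.5347
  stratum Q3: (500/2400)²·277.9²/16 = 209.495
  stratum Q4: (520/2400)²·208.3²/48 = 42.4347
V̂(x̄_st) = 298.516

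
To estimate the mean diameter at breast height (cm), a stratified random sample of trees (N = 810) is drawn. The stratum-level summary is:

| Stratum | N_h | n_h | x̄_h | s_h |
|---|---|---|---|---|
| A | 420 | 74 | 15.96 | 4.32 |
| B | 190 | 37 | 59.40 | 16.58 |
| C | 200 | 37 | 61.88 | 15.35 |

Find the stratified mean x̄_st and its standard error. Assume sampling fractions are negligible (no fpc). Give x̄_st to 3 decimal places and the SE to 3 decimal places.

x̄_st ≈ 37.488, SE ≈ 0.930

x̄_st = Σ W_h x̄_h = (420·15.96 + 190·59.40 + 200·61.88)/810 = 37.48790
V̂(x̄_st) = Σ W_h² s_h²/n_h, with W_h = N_h/N and N = 810:
  stratum A: (420/810)²·4.32²/74 = 0.0678054
  stratum B: (190/810)²·16.58²/37 = 0.408794
  stratum C: (200/810)²·15.35²/37 = 0.388244
V̂(x̄_st) = 0.864844
SE(x̄_st) = √0.864844 = 0.92997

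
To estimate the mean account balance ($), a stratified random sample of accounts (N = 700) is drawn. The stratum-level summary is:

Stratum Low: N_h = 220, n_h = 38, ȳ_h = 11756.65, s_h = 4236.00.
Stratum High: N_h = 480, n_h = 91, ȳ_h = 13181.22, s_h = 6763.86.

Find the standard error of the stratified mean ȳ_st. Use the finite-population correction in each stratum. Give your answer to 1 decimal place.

V̂(ȳ_st) = Σ W_h² (1 − n_h/N_h) s_h²/n_h, with W_h = N_h/N and N = 700:
  stratum Low: (220/700)²·(1 − 38/220)·4236.00²/38 = 38585.7
  stratum High: (480/700)²·(1 − 91/480)·6763.86²/91 = 191577
V̂(ȳ_st) = 230162
SE(ȳ_st) = √230162 = 479.752

SE(ȳ_st) ≈ 479.8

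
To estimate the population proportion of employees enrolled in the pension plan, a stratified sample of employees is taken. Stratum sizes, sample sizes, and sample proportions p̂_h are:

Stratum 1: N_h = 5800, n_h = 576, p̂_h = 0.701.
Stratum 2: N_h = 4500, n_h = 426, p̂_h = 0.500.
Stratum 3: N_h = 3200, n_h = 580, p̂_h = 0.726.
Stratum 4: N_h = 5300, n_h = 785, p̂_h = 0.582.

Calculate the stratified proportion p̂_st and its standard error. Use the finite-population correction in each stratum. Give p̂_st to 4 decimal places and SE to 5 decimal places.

N = 18800; stratum weights W_h = N_h/N.
p̂_st = Σ W_h p̂_h = (5800·0.701 + 4500·0.500 + 3200·0.726 + 5300·0.582)/18800 = 0.62360
V̂(p̂_st) = Σ W_h² (1 − n_h/N_h) p̂_h(1−p̂_h)/(n_h−1):
  stratum 1: (5800/18800)²·(1 − 576/5800)·0.701·0.299/575 = 3.12491e-05
  stratum 2: (4500/18800)²·(1 − 426/4500)·0.500·0.500/425 = 3.05119e-05
  stratum 3: (3200/18800)²·(1 − 580/3200)·0.726·0.274/579 = 8.14975e-06
  stratum 4: (5300/18800)²·(1 − 785/5300)·0.582·0.418/784 = 2.10088e-05
V̂(p̂_st) = 9.09195e-05; SE = √V̂ = 0.00953517

p̂_st ≈ 0.6236, SE ≈ 0.00954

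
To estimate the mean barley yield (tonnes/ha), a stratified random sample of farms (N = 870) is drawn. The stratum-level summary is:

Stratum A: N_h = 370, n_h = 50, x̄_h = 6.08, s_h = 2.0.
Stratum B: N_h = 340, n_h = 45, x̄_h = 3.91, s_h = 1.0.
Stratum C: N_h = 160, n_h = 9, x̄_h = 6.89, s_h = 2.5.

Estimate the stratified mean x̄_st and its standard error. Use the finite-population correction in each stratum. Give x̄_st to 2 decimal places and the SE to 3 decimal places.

x̄_st ≈ 5.38, SE ≈ 0.194

x̄_st = Σ W_h x̄_h = (370·6.08 + 340·3.91 + 160·6.89)/870 = 5.38092
V̂(x̄_st) = Σ W_h² (1 − n_h/N_h) s_h²/n_h, with W_h = N_h/N and N = 870:
  stratum A: (370/870)²·(1 − 50/370)·2.0²/50 = 0.0125142
  stratum B: (340/870)²·(1 − 45/340)·1.0²/45 = 0.00294476
  stratum C: (160/870)²·(1 − 9/160)·2.5²/9 = 0.0221664
V̂(x̄_st) = 0.0376254
SE(x̄_st) = √0.0376254 = 0.193973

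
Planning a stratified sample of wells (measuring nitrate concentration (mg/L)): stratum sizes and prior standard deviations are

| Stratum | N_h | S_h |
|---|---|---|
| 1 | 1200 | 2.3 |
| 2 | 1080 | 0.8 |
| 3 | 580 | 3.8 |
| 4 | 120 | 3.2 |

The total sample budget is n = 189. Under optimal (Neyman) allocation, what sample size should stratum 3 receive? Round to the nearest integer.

67

Neyman allocation: n_h = n · N_h S_h / Σ N_i S_i, with n = 189.
  stratum 1: N_h·S_h = 1200·2.3 = 2760.00
  stratum 2: N_h·S_h = 1080·0.8 = 864.00
  stratum 3: N_h·S_h = 580·3.8 = 2204.00
  stratum 4: N_h·S_h = 120·3.2 = 384.00
Σ N_h S_h = 6212.00
n for stratum 3 = 189·2204.00/6212.00 = 67.057 → 67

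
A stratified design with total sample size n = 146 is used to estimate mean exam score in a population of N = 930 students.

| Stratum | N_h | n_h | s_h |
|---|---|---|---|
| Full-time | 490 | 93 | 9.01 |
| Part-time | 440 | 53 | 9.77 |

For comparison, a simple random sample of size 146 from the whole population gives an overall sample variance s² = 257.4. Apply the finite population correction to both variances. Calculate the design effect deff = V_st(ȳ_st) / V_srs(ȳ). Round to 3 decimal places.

deff ≈ 0.371

V̂(ȳ_st) = Σ W_h² (1 − n_h/N_h) s_h²/n_h, with W_h = N_h/N and N = 930:
  stratum Full-time: (490/930)²·(1 − 93/490)·9.01²/93 = 0.19633
  stratum Part-time: (440/930)²·(1 − 53/440)·9.77²/53 = 0.354577
V_st = 0.550908
V_srs = (1 − 146/930)·257.4/146 = 1.48624
deff = V_st / V_srs = 0.550908/1.48624 = 0.3707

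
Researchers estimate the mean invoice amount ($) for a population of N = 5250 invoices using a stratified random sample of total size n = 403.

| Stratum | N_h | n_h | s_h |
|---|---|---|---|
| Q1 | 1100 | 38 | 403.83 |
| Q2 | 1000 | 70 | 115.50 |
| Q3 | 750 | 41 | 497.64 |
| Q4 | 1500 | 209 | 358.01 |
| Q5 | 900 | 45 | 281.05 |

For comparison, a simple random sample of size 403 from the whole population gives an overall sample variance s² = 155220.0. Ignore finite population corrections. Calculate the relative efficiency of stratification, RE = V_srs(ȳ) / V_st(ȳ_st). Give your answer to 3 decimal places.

RE ≈ 0.917

V̂(ȳ_st) = Σ W_h² s_h²/n_h, with W_h = N_h/N and N = 5250:
  stratum Q1: (1100/5250)²·403.83²/38 = 188.4
  stratum Q2: (1000/5250)²·115.50²/70 = 6.91429
  stratum Q3: (750/5250)²·497.64²/41 = 123.268
  stratum Q4: (1500/5250)²·358.01²/209 = 50.062
  stratum Q5: (900/5250)²·281.05²/45 = 51.5847
V_st = 420.229
V_srs = s²/n = 155220.0/403 = 385.161
Relative efficiency = V_srs / V_st = 385.161/420.229 = 0.9166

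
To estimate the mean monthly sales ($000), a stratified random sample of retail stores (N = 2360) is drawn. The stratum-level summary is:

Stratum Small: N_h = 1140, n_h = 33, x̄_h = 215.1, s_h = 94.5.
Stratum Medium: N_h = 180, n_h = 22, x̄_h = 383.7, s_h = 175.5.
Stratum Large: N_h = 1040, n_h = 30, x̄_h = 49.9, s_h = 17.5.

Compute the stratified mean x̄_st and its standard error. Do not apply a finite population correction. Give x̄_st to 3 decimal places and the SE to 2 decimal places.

x̄_st ≈ 155.159, SE ≈ 8.56

x̄_st = Σ W_h x̄_h = (1140·215.1 + 180·383.7 + 1040·49.9)/2360 = 155.15932
V̂(x̄_st) = Σ W_h² s_h²/n_h, with W_h = N_h/N and N = 2360:
  stratum Small: (1140/2360)²·94.5²/33 = 63.1445
  stratum Medium: (180/2360)²·175.5²/22 = 8.14428
  stratum Large: (1040/2360)²·17.5²/30 = 1.98243
V̂(x̄_st) = 73.2712
SE(x̄_st) = √73.2712 = 8.55986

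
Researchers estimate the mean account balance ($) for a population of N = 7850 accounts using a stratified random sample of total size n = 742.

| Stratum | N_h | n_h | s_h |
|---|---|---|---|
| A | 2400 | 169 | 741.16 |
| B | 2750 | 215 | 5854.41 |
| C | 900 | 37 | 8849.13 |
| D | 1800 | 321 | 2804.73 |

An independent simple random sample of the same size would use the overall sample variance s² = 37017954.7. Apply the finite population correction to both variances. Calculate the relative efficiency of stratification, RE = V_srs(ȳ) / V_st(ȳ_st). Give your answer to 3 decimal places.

V̂(ȳ_st) = Σ W_h² (1 − n_h/N_h) s_h²/n_h, with W_h = N_h/N and N = 7850:
  stratum A: (2400/7850)²·(1 − 169/2400)·741.16²/169 = 282.429
  stratum B: (2750/7850)²·(1 − 215/2750)·5854.41²/215 = 18034.3
  stratum C: (900/7850)²·(1 − 37/900)·8849.13²/37 = 26675.6
  stratum D: (1800/7850)²·(1 − 321/1800)·2804.73²/321 = 1058.71
V_st = 46051
V_srs = (1 − 742/7850)·37017954.7/742 = 45173.8
Relative efficiency = V_srs / V_st = 45173.8/46051 = 0.9810

RE ≈ 0.981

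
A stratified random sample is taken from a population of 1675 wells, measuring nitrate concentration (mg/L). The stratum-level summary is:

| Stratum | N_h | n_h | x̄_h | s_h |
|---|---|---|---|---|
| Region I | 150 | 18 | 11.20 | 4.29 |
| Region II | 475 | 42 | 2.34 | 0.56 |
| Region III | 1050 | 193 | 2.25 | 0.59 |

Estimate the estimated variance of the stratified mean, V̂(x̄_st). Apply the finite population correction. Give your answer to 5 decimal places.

V̂(x̄_st) = Σ W_h² (1 − n_h/N_h) s_h²/n_h, with W_h = N_h/N and N = 1675:
  stratum Region I: (150/1675)²·(1 − 18/150)·4.29²/18 = 0.00721569
  stratum Region II: (475/1675)²·(1 − 42/475)·0.56²/42 = 0.000547367
  stratum Region III: (1050/1675)²·(1 − 193/1050)·0.59²/193 = 0.000578478
V̂(x̄_st) = 0.00834153

V̂(x̄_st) ≈ 0.00834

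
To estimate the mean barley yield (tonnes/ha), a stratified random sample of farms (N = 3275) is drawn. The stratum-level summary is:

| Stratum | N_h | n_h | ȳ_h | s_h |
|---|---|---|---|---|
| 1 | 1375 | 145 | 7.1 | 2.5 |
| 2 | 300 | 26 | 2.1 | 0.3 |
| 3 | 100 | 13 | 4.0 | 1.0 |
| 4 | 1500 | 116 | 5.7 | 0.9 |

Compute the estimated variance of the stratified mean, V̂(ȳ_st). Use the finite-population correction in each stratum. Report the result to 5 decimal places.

V̂(ȳ_st) ≈ 0.00824

V̂(ȳ_st) = Σ W_h² (1 − n_h/N_h) s_h²/n_h, with W_h = N_h/N and N = 3275:
  stratum 1: (1375/3275)²·(1 − 145/1375)·2.5²/145 = 0.00679669
  stratum 2: (300/3275)²·(1 − 26/300)·0.3²/26 = 2.65288e-05
  stratum 3: (100/3275)²·(1 − 13/100)·1.0²/13 = 6.23955e-05
  stratum 4: (1500/3275)²·(1 − 116/1500)·0.9²/116 = 0.00135155
V̂(ȳ_st) = 0.00823716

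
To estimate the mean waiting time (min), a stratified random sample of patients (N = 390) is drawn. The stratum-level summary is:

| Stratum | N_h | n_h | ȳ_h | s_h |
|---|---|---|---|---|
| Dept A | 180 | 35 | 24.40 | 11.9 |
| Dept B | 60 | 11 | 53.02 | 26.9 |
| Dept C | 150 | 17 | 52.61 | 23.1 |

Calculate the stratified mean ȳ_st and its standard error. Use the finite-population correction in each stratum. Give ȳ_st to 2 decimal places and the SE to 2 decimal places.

ȳ_st ≈ 39.65, SE ≈ 2.47

ȳ_st = Σ W_h ȳ_h = (180·24.40 + 60·53.02 + 150·52.61)/390 = 39.65308
V̂(ȳ_st) = Σ W_h² (1 − n_h/N_h) s_h²/n_h, with W_h = N_h/N and N = 390:
  stratum Dept A: (180/390)²·(1 − 35/180)·11.9²/35 = 0.694284
  stratum Dept B: (60/390)²·(1 − 11/60)·26.9²/11 = 1.27154
  stratum Dept C: (150/390)²·(1 − 17/150)·23.1²/17 = 4.11707
V̂(ȳ_st) = 6.0829
SE(ȳ_st) = √6.0829 = 2.46635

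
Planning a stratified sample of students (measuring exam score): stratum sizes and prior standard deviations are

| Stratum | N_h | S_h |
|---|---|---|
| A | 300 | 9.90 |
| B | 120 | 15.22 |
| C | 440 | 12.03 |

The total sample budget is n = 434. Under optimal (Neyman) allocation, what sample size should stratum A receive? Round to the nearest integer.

128

Neyman allocation: n_h = n · N_h S_h / Σ N_i S_i, with n = 434.
  stratum A: N_h·S_h = 300·9.90 = 2970.00
  stratum B: N_h·S_h = 120·15.22 = 1826.40
  stratum C: N_h·S_h = 440·12.03 = 5293.20
Σ N_h S_h = 10089.60
n for stratum A = 434·2970.00/10089.60 = 127.753 → 128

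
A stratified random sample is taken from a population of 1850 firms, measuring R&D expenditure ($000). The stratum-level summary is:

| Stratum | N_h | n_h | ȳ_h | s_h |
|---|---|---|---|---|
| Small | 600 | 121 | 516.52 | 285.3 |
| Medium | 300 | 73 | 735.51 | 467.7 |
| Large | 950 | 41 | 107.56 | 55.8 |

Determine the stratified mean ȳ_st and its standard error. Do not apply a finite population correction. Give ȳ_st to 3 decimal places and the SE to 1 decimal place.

ȳ_st ≈ 342.025, SE ≈ 13.0

ȳ_st = Σ W_h ȳ_h = (600·516.52 + 300·735.51 + 950·107.56)/1850 = 342.02541
V̂(ȳ_st) = Σ W_h² s_h²/n_h, with W_h = N_h/N and N = 1850:
  stratum Small: (600/1850)²·285.3²/121 = 70.7583
  stratum Medium: (300/1850)²·467.7²/73 = 78.7972
  stratum Large: (950/1850)²·55.8²/41 = 20.0257
V̂(ȳ_st) = 169.581
SE(ȳ_st) = √169.581 = 13.0223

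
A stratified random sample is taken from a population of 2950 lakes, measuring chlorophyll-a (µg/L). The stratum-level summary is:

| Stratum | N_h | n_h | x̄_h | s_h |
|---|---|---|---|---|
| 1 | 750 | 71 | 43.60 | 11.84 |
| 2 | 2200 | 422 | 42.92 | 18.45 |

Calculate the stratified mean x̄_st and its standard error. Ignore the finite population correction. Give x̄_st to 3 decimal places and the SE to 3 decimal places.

x̄_st ≈ 43.093, SE ≈ 0.759

x̄_st = Σ W_h x̄_h = (750·43.60 + 2200·42.92)/2950 = 43.09288
V̂(x̄_st) = Σ W_h² s_h²/n_h, with W_h = N_h/N and N = 2950:
  stratum 1: (750/2950)²·11.84²/71 = 0.127621
  stratum 2: (2200/2950)²·18.45²/422 = 0.448623
V̂(x̄_st) = 0.576245
SE(x̄_st) = √0.576245 = 0.759108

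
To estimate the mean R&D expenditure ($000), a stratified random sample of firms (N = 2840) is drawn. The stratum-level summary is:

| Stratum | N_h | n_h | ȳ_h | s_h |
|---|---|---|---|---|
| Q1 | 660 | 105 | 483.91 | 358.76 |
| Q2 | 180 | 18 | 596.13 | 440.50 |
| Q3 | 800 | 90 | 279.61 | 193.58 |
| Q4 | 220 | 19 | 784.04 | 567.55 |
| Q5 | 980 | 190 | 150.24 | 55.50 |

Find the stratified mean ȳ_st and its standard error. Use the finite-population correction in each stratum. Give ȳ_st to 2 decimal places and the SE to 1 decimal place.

ȳ_st ≈ 341.58, SE ≈ 14.8

ȳ_st = Σ W_h ȳ_h = (660·483.91 + 180·596.13 + 800·279.61 + 220·784.04 + 980·150.24)/2840 = 341.58310
V̂(ȳ_st) = Σ W_h² (1 − n_h/N_h) s_h²/n_h, with W_h = N_h/N and N = 2840:
  stratum Q1: (660/2840)²·(1 − 105/660)·358.76²/105 = 55.6697
  stratum Q2: (180/2840)²·(1 − 18/180)·440.50²/18 = 38.9736
  stratum Q3: (800/2840)²·(1 − 90/800)·193.58²/90 = 29.3218
  stratum Q4: (220/2840)²·(1 − 19/220)·567.55²/19 = 92.9473
  stratum Q5: (980/2840)²·(1 − 190/980)·55.50²/190 = 1.55614
V̂(ȳ_st) = 218.468
SE(ȳ_st) = √218.468 = 14.7807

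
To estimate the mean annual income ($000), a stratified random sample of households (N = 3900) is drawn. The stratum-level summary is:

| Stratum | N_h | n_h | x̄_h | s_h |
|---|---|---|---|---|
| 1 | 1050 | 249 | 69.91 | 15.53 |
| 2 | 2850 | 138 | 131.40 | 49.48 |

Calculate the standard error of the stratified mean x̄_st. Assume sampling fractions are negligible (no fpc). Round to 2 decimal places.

V̂(x̄_st) = Σ W_h² s_h²/n_h, with W_h = N_h/N and N = 3900:
  stratum 1: (1050/3900)²·15.53²/249 = 0.070209
  stratum 2: (2850/3900)²·49.48²/138 = 9.47416
V̂(x̄_st) = 9.54437
SE(x̄_st) = √9.54437 = 3.0894

SE(x̄_st) ≈ 3.09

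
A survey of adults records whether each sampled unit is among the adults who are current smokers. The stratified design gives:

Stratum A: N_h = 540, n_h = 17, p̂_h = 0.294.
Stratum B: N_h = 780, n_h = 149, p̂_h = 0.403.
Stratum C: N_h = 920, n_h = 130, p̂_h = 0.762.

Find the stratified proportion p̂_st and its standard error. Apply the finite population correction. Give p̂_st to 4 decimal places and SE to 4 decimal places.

p̂_st ≈ 0.5242, SE ≈ 0.0331

N = 2240; stratum weights W_h = N_h/N.
p̂_st = Σ W_h p̂_h = (540·0.294 + 780·0.403 + 920·0.762)/2240 = 0.52417
V̂(p̂_st) = Σ W_h² (1 − n_h/N_h) p̂_h(1−p̂_h)/(n_h−1):
  stratum A: (540/2240)²·(1 − 17/540)·0.294·0.706/16 = 0.000730183
  stratum B: (780/2240)²·(1 − 149/780)·0.403·0.597/148 = 0.000159458
  stratum C: (920/2240)²·(1 − 130/920)·0.762·0.238/129 = 0.000203639
V̂(p̂_st) = 0.00109328; SE = √V̂ = 0.0330648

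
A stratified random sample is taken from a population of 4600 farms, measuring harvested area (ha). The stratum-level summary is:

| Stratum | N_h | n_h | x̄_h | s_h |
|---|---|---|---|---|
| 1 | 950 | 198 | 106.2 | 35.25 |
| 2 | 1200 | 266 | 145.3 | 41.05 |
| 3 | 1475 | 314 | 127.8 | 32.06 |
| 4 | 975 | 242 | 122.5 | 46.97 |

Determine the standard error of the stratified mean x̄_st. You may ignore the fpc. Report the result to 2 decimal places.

V̂(x̄_st) = Σ W_h² s_h²/n_h, with W_h = N_h/N and N = 4600:
  stratum 1: (950/4600)²·35.25²/198 = 0.267661
  stratum 2: (1200/4600)²·41.05²/266 = 0.431113
  stratum 3: (1475/4600)²·32.06²/314 = 0.336563
  stratum 4: (975/4600)²·46.97²/242 = 0.409562
V̂(x̄_st) = 1.4449
SE(x̄_st) = √1.4449 = 1.20204

SE(x̄_st) ≈ 1.20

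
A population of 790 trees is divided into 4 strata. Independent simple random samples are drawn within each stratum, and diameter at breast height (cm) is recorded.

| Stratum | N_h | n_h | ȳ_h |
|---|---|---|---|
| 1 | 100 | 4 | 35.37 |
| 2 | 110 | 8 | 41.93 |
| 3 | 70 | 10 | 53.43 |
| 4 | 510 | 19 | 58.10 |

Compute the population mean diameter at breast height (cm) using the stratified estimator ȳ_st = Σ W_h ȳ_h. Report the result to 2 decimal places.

N = Σ N_h = 790. Stratum weights W_h = N_h/N.
ȳ_st = (100·35.37 + 110·41.93 + 70·53.43 + 510·58.10) / 790 = 52.5575

ȳ_st ≈ 52.56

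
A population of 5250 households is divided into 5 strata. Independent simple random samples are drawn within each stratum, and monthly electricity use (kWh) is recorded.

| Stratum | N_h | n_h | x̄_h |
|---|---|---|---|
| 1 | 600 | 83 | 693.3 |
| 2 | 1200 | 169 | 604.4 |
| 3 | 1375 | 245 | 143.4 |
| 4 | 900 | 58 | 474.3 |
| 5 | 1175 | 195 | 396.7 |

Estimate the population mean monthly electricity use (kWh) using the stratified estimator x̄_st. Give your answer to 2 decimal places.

x̄_st ≈ 425.03

N = Σ N_h = 5250. Stratum weights W_h = N_h/N.
x̄_st = (600·693.3 + 1200·604.4 + 1375·143.4 + 900·474.3 + 1175·396.7) / 5250 = 425.0338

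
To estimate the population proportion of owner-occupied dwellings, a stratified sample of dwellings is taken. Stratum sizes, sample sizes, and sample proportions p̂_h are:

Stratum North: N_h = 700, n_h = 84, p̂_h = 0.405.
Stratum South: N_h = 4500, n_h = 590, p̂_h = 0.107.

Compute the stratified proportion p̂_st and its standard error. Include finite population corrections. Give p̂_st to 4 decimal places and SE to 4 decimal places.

N = 5200; stratum weights W_h = N_h/N.
p̂_st = Σ W_h p̂_h = (700·0.405 + 4500·0.107)/5200 = 0.14712
V̂(p̂_st) = Σ W_h² (1 − n_h/N_h) p̂_h(1−p̂_h)/(n_h−1):
  stratum North: (700/5200)²·(1 − 84/700)·0.405·0.595/83 = 4.62984e-05
  stratum South: (4500/5200)²·(1 − 590/4500)·0.107·0.893/589 = 0.000105561
V̂(p̂_st) = 0.000151859; SE = √V̂ = 0.0123231

p̂_st ≈ 0.1471, SE ≈ 0.0123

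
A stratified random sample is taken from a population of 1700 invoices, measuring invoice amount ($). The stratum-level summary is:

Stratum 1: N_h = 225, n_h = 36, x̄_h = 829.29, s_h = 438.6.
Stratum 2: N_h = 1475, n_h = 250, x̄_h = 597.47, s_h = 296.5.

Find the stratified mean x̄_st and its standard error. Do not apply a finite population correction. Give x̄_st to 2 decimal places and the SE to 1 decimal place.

x̄_st = Σ W_h x̄_h = (225·829.29 + 1475·597.47)/1700 = 628.15206
V̂(x̄_st) = Σ W_h² s_h²/n_h, with W_h = N_h/N and N = 1700:
  stratum 1: (225/1700)²·438.6²/36 = 93.6056
  stratum 2: (1475/1700)²·296.5²/250 = 264.725
V̂(x̄_st) = 358.331
SE(x̄_st) = √358.331 = 18.9296

x̄_st ≈ 628.15, SE ≈ 18.9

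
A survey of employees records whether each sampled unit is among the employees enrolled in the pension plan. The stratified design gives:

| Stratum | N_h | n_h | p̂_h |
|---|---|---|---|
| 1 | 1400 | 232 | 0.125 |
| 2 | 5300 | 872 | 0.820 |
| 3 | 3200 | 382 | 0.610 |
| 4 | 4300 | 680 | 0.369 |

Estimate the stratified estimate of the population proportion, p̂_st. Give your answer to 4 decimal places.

p̂_st ≈ 0.5676

N = 14200; stratum weights W_h = N_h/N.
p̂_st = Σ W_h p̂_h = (1400·0.125 + 5300·0.820 + 3200·0.610 + 4300·0.369)/14200 = 0.56758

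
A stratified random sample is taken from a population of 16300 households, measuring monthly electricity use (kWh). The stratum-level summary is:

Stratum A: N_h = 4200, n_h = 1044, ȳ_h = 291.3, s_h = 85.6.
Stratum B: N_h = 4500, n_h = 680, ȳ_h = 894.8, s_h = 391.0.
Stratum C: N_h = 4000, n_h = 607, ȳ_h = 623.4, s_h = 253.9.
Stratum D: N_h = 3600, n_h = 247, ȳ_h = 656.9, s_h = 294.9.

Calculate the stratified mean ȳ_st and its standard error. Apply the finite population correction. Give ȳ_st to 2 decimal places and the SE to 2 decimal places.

ȳ_st ≈ 620.15, SE ≈ 6.03

ȳ_st = Σ W_h ȳ_h = (4200·291.3 + 4500·894.8 + 4000·623.4 + 3600·656.9)/16300 = 620.15337
V̂(ȳ_st) = Σ W_h² (1 − n_h/N_h) s_h²/n_h, with W_h = N_h/N and N = 16300:
  stratum A: (4200/16300)²·(1 − 1044/4200)·85.6²/1044 = 0.350153
  stratum B: (4500/16300)²·(1 − 680/4500)·391.0²/680 = 14.5461
  stratum C: (4000/16300)²·(1 − 607/4000)·253.9²/607 = 5.42507
  stratum D: (3600/16300)²·(1 − 247/3600)·294.9²/247 = 15.9961
V̂(ȳ_st) = 36.3174
SE(ȳ_st) = √36.3174 = 6.02639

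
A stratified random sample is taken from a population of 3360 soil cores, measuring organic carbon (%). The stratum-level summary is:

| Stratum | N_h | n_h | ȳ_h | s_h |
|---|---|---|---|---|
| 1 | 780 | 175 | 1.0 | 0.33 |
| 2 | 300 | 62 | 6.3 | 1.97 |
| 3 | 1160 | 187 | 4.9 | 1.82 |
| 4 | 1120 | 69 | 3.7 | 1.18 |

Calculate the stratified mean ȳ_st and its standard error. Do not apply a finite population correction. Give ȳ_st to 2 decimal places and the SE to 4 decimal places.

ȳ_st = Σ W_h ȳ_h = (780·1.0 + 300·6.3 + 1160·4.9 + 1120·3.7)/3360 = 3.71964
V̂(ȳ_st) = Σ W_h² s_h²/n_h, with W_h = N_h/N and N = 3360:
  stratum 1: (780/3360)²·0.33²/175 = 3.35352e-05
  stratum 2: (300/3360)²·1.97²/62 = 0.000499005
  stratum 3: (1160/3360)²·1.82²/187 = 0.00211124
  stratum 4: (1120/3360)²·1.18²/69 = 0.00224219
V̂(ȳ_st) = 0.00488597
SE(ȳ_st) = √0.00488597 = 0.0698997

ȳ_st ≈ 3.72, SE ≈ 0.0699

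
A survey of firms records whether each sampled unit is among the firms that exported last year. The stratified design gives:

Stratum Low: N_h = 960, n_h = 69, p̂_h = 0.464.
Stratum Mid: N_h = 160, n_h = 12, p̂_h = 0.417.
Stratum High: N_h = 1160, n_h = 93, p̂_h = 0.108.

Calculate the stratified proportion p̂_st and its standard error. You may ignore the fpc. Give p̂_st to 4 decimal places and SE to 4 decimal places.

p̂_st ≈ 0.2796, SE ≈ 0.0321

N = 2280; stratum weights W_h = N_h/N.
p̂_st = Σ W_h p̂_h = (960·0.464 + 160·0.417 + 1160·0.108)/2280 = 0.27958
V̂(p̂_st) = Σ W_h² p̂_h(1−p̂_h)/(n_h−1):
  stratum Low: (960/2280)²·0.464·0.536/68 = 0.000648405
  stratum Mid: (160/2280)²·0.417·0.583/11 = 0.000108838
  stratum High: (1160/2280)²·0.108·0.892/92 = 0.000271049
V̂(p̂_st) = 0.00102829; SE = √V̂ = 0.032067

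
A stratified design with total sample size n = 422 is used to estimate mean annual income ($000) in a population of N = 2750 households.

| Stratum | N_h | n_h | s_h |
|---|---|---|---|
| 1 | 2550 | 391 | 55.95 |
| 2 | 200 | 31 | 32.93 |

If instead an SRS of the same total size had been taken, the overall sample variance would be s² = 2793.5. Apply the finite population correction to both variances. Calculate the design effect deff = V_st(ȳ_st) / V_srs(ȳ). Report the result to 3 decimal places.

V̂(ȳ_st) = Σ W_h² (1 − n_h/N_h) s_h²/n_h, with W_h = N_h/N and N = 2750:
  stratum 1: (2550/2750)²·(1 − 391/2550)·55.95²/391 = 5.82842
  stratum 2: (200/2750)²·(1 − 31/200)·32.93²/31 = 0.156341
V_st = 5.98476
V_srs = (1 − 422/2750)·2793.5/422 = 5.60385
deff = V_st / V_srs = 5.98476/5.60385 = 1.0680

deff ≈ 1.068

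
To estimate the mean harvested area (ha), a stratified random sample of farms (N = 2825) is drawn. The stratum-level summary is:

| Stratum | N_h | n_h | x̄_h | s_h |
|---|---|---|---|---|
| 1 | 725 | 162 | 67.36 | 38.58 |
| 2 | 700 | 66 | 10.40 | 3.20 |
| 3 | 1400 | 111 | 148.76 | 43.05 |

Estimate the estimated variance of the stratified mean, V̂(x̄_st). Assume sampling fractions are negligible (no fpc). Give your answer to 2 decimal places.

V̂(x̄_st) = Σ W_h² s_h²/n_h, with W_h = N_h/N and N = 2825:
  stratum 1: (725/2825)²·38.58²/162 = 0.60513
  stratum 2: (700/2825)²·3.20²/66 = 0.0095261
  stratum 3: (1400/2825)²·43.05²/111 = 4.10055
V̂(x̄_st) = 4.71521

V̂(x̄_st) ≈ 4.72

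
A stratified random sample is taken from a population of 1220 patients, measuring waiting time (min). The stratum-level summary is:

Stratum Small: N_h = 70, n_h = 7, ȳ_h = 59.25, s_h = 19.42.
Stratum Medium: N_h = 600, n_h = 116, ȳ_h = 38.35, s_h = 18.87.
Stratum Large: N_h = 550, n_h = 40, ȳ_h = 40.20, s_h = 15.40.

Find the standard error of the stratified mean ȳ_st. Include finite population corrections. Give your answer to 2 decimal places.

V̂(ȳ_st) = Σ W_h² (1 − n_h/N_h) s_h²/n_h, with W_h = N_h/N and N = 1220:
  stratum Small: (70/1220)²·(1 − 7/70)·19.42²/7 = 0.159632
  stratum Medium: (600/1220)²·(1 − 116/600)·18.87²/116 = 0.598912
  stratum Large: (550/1220)²·(1 − 40/550)·15.40²/40 = 1.11736
V̂(ȳ_st) = 1.87591
SE(ȳ_st) = √1.87591 = 1.36964

SE(ȳ_st) ≈ 1.37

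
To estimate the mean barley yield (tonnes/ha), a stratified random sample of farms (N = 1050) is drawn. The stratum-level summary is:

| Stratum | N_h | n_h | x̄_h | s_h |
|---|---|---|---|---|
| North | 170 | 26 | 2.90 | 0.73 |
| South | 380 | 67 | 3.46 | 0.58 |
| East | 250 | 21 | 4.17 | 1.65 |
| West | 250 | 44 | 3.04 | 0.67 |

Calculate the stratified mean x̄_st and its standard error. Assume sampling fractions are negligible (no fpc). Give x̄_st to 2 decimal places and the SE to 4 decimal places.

x̄_st ≈ 3.44, SE ≈ 0.0955

x̄_st = Σ W_h x̄_h = (170·2.90 + 380·3.46 + 250·4.17 + 250·3.04)/1050 = 3.43838
V̂(x̄_st) = Σ W_h² s_h²/n_h, with W_h = N_h/N and N = 1050:
  stratum North: (170/1050)²·0.73²/26 = 0.000537269
  stratum South: (380/1050)²·0.58²/67 = 0.000657612
  stratum East: (250/1050)²·1.65²/21 = 0.00734937
  stratum West: (250/1050)²·0.67²/44 = 0.00057836
V̂(x̄_st) = 0.00912261
SE(x̄_st) = √0.00912261 = 0.0955124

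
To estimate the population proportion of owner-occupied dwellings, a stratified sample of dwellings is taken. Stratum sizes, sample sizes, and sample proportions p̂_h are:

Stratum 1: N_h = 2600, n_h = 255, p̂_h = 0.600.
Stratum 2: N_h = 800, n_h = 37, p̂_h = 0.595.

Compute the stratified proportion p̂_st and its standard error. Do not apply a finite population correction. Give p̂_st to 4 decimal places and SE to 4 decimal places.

p̂_st ≈ 0.5988, SE ≈ 0.0304

N = 3400; stratum weights W_h = N_h/N.
p̂_st = Σ W_h p̂_h = (2600·0.600 + 800·0.595)/3400 = 0.59882
V̂(p̂_st) = Σ W_h² p̂_h(1−p̂_h)/(n_h−1):
  stratum 1: (2600/3400)²·0.600·0.400/254 = 0.000552543
  stratum 2: (800/3400)²·0.595·0.405/36 = 0.000370588
V̂(p̂_st) = 0.000923132; SE = √V̂ = 0.0303831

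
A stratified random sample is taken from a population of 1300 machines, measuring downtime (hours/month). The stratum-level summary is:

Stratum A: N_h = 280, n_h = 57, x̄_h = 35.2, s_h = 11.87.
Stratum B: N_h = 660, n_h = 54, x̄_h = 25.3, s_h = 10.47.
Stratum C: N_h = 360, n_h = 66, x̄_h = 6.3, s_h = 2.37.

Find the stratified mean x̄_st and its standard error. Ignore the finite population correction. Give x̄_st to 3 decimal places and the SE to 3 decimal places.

x̄_st ≈ 22.171, SE ≈ 0.803

x̄_st = Σ W_h x̄_h = (280·35.2 + 660·25.3 + 360·6.3)/1300 = 22.17077
V̂(x̄_st) = Σ W_h² s_h²/n_h, with W_h = N_h/N and N = 1300:
  stratum A: (280/1300)²·11.87²/57 = 0.114672
  stratum B: (660/1300)²·10.47²/54 = 0.52324
  stratum C: (360/1300)²·2.37²/66 = 0.00652636
V̂(x̄_st) = 0.644438
SE(x̄_st) = √0.644438 = 0.802769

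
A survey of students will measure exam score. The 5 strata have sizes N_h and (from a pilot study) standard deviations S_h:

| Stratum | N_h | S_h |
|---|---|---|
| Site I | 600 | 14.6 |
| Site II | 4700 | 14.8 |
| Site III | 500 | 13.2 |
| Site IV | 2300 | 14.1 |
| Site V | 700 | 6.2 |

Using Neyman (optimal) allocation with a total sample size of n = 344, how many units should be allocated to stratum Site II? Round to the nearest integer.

197

Neyman allocation: n_h = n · N_h S_h / Σ N_i S_i, with n = 344.
  stratum Site I: N_h·S_h = 600·14.6 = 8760.00
  stratum Site II: N_h·S_h = 4700·14.8 = 69560.00
  stratum Site III: N_h·S_h = 500·13.2 = 6600.00
  stratum Site IV: N_h·S_h = 2300·14.1 = 32430.00
  stratum Site V: N_h·S_h = 700·6.2 = 4340.00
Σ N_h S_h = 121690.00
n for stratum Site II = 344·69560.00/121690.00 = 196.636 → 197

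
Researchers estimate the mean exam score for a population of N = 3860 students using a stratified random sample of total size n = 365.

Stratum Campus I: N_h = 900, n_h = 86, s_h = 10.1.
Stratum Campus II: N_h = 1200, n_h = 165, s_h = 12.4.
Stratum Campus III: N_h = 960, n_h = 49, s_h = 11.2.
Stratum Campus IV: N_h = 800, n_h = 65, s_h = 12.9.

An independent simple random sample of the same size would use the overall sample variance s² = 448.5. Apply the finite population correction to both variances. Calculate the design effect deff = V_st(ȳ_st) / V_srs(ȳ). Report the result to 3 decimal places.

deff ≈ 0.348

V̂(ȳ_st) = Σ W_h² (1 − n_h/N_h) s_h²/n_h, with W_h = N_h/N and N = 3860:
  stratum Campus I: (900/3860)²·(1 − 86/900)·10.1²/86 = 0.0583226
  stratum Campus II: (1200/3860)²·(1 − 165/1200)·12.4²/165 = 0.0776795
  stratum Campus III: (960/3860)²·(1 − 49/960)·11.2²/49 = 0.150264
  stratum Campus IV: (800/3860)²·(1 − 65/800)·12.9²/65 = 0.101034
V_st = 0.3873
V_srs = (1 − 365/3860)·448.5/365 = 1.11258
deff = V_st / V_srs = 0.3873/1.11258 = 0.3481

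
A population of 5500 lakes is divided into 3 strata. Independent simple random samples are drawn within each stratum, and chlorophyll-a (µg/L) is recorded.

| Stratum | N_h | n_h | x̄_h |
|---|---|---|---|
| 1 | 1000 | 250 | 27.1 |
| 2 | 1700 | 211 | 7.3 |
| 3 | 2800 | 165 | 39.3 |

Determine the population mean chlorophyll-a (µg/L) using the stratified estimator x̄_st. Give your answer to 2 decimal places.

x̄_st ≈ 27.19

N = Σ N_h = 5500. Stratum weights W_h = N_h/N.
x̄_st = (1000·27.1 + 1700·7.3 + 2800·39.3) / 5500 = 27.1909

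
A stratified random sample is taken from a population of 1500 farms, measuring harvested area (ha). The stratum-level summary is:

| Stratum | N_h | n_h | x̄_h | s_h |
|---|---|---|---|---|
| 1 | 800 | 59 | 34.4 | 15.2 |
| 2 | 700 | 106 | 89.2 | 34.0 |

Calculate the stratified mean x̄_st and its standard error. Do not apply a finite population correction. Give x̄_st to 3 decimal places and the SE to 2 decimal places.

x̄_st ≈ 59.973, SE ≈ 1.87

x̄_st = Σ W_h x̄_h = (800·34.4 + 700·89.2)/1500 = 59.97333
V̂(x̄_st) = Σ W_h² s_h²/n_h, with W_h = N_h/N and N = 1500:
  stratum 1: (800/1500)²·15.2²/59 = 1.11387
  stratum 2: (700/1500)²·34.0²/106 = 2.37501
V̂(x̄_st) = 3.48888
SE(x̄_st) = √3.48888 = 1.86785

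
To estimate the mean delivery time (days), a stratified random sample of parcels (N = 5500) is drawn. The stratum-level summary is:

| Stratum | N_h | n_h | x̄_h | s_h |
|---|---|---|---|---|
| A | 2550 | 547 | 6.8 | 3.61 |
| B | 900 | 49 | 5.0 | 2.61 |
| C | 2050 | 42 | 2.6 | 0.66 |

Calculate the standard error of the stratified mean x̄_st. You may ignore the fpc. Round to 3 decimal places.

V̂(x̄_st) = Σ W_h² s_h²/n_h, with W_h = N_h/N and N = 5500:
  stratum A: (2550/5500)²·3.61²/547 = 0.00512132
  stratum B: (900/5500)²·2.61²/49 = 0.00372258
  stratum C: (2050/5500)²·0.66²/42 = 0.00144086
V̂(x̄_st) = 0.0102848
SE(x̄_st) = √0.0102848 = 0.101414

SE(x̄_st) ≈ 0.101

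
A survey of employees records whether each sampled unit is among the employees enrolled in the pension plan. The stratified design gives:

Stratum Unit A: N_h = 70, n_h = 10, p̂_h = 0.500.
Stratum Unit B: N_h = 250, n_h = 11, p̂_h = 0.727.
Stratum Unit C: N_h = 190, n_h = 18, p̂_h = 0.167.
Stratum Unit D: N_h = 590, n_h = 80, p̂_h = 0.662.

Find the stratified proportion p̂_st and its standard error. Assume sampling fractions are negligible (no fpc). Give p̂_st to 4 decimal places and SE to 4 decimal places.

N = 1100; stratum weights W_h = N_h/N.
p̂_st = Σ W_h p̂_h = (70·0.500 + 250·0.727 + 190·0.167 + 590·0.662)/1100 = 0.58096
V̂(p̂_st) = Σ W_h² p̂_h(1−p̂_h)/(n_h−1):
  stratum Unit A: (70/1100)²·0.500·0.500/9 = 0.000112489
  stratum Unit B: (250/1100)²·0.727·0.273/10 = 0.00102516
  stratum Unit C: (190/1100)²·0.167·0.833/17 = 0.000244137
  stratum Unit D: (590/1100)²·0.662·0.338/79 = 0.000814829
V̂(p̂_st) = 0.00219661; SE = √V̂ = 0.0468681

p̂_st ≈ 0.5810, SE ≈ 0.0469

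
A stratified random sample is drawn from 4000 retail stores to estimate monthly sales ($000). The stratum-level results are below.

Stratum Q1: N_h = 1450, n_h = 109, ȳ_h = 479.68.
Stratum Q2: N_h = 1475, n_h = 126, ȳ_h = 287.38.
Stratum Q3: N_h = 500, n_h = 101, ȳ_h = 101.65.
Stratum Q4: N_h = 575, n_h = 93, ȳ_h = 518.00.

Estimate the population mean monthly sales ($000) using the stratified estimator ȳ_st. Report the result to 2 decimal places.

ȳ_st ≈ 367.02

N = Σ N_h = 4000. Stratum weights W_h = N_h/N.
ȳ_st = (1450·479.68 + 1475·287.38 + 500·101.65 + 575·518.00) / 4000 = 367.0241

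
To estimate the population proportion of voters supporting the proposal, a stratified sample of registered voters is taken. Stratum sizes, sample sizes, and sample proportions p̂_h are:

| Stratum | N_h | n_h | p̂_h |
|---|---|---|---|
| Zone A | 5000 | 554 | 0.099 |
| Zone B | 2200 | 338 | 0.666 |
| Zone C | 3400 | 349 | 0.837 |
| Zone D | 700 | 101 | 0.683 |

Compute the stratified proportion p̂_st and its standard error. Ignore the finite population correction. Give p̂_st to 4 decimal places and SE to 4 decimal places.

N = 11300; stratum weights W_h = N_h/N.
p̂_st = Σ W_h p̂_h = (5000·0.099 + 2200·0.666 + 3400·0.837 + 700·0.683)/11300 = 0.46762
V̂(p̂_st) = Σ W_h² p̂_h(1−p̂_h)/(n_h−1):
  stratum Zone A: (5000/11300)²·0.099·0.901/553 = 3.15804e-05
  stratum Zone B: (2200/11300)²·0.666·0.334/337 = 2.50195e-05
  stratum Zone C: (3400/11300)²·0.837·0.163/348 = 3.54924e-05
  stratum Zone D: (700/11300)²·0.683·0.317/100 = 8.30843e-06
V̂(p̂_st) = 0.000100401; SE = √V̂ = 0.01002

p̂_st ≈ 0.4676, SE ≈ 0.0100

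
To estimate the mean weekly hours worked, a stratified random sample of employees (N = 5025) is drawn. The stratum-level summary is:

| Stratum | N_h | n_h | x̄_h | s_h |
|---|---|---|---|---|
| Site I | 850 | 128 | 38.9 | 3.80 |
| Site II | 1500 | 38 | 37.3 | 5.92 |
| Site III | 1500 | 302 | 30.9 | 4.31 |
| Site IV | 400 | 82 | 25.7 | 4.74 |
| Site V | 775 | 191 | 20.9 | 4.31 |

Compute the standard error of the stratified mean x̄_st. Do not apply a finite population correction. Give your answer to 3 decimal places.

V̂(x̄_st) = Σ W_h² s_h²/n_h, with W_h = N_h/N and N = 5025:
  stratum Site I: (850/5025)²·3.80²/128 = 0.00322792
  stratum Site II: (1500/5025)²·5.92²/38 = 0.0821808
  stratum Site III: (1500/5025)²·4.31²/302 = 0.00548098
  stratum Site IV: (400/5025)²·4.74²/82 = 0.00173616
  stratum Site V: (775/5025)²·4.31²/191 = 0.00231341
V̂(x̄_st) = 0.0949392
SE(x̄_st) = √0.0949392 = 0.308122

SE(x̄_st) ≈ 0.308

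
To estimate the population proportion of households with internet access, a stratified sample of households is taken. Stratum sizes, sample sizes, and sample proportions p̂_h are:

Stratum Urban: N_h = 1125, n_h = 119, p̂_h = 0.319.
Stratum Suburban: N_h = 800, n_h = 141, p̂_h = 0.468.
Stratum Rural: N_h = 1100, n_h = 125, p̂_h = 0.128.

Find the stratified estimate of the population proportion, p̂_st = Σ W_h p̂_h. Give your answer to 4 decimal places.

N = 3025; stratum weights W_h = N_h/N.
p̂_st = Σ W_h p̂_h = (1125·0.319 + 800·0.468 + 1100·0.128)/3025 = 0.28895

p̂_st ≈ 0.2890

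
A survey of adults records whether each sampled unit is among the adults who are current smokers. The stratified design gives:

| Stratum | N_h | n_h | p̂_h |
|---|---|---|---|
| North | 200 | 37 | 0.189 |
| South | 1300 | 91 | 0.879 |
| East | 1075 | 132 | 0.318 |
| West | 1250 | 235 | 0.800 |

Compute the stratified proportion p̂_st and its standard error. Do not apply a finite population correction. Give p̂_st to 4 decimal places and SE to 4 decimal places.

N = 3825; stratum weights W_h = N_h/N.
p̂_st = Σ W_h p̂_h = (200·0.189 + 1300·0.879 + 1075·0.318 + 1250·0.800)/3825 = 0.65944
V̂(p̂_st) = Σ W_h² p̂_h(1−p̂_h)/(n_h−1):
  stratum North: (200/3825)²·0.189·0.811/36 = 1.16407e-05
  stratum South: (1300/3825)²·0.879·0.121/90 = 0.000136507
  stratum East: (1075/3825)²·0.318·0.682/131 = 0.000130766
  stratum West: (1250/3825)²·0.800·0.200/234 = 7.30233e-05
V̂(p̂_st) = 0.000351937; SE = √V̂ = 0.01876

p̂_st ≈ 0.6594, SE ≈ 0.0188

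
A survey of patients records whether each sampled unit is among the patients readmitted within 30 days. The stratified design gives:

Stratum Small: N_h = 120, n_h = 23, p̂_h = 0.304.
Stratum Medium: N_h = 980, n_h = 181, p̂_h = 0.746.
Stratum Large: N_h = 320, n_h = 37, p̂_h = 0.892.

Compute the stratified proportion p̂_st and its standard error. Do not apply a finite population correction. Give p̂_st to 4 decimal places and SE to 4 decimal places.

N = 1420; stratum weights W_h = N_h/N.
p̂_st = Σ W_h p̂_h = (120·0.304 + 980·0.746 + 320·0.892)/1420 = 0.74155
V̂(p̂_st) = Σ W_h² p̂_h(1−p̂_h)/(n_h−1):
  stratum Small: (120/1420)²·0.304·0.696/22 = 6.86825e-05
  stratum Medium: (980/1420)²·0.746·0.254/180 = 0.00050139
  stratum Large: (320/1420)²·0.892·0.108/36 = 0.000135897
V̂(p̂_st) = 0.000705969; SE = √V̂ = 0.0265701

p̂_st ≈ 0.7415, SE ≈ 0.0266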